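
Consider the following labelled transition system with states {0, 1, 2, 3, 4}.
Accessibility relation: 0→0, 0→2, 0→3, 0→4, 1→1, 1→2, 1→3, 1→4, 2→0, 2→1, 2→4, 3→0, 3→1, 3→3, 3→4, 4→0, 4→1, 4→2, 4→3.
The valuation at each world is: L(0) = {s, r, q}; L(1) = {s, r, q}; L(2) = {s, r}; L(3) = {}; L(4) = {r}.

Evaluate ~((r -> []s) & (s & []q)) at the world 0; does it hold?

Yes

At 0: (r -> []s) & (s & []q) is false, so ~((r -> []s) & (s & []q)) is true.
  At 0: r -> []s is false, s & []q is false, so (r -> []s) & (s & []q) is false.
    At 0: r is true, []s is false, so r -> []s is false.
      At 0: []s requires s at every successor {0, 2, 3, 4}.
        s fails at 3, so []s is false at 0.
    At 0: s is true, []q is false, so s & []q is false.
      At 0: []q requires q at every successor {0, 2, 3, 4}.
        q fails at 2, so []q is false at 0.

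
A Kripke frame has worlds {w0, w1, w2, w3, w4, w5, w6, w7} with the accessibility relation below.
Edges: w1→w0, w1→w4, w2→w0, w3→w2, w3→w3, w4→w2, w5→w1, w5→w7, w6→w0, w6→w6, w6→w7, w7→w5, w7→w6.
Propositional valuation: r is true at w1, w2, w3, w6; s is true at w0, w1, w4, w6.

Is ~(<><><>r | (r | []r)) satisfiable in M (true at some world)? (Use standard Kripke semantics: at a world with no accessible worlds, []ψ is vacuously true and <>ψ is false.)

Let φ = ~(<><><>r | (r | []r)). Evaluate φ at each world:
  w0 (successors ∅): φ is false.
  w1 (successors {w0, w4}): φ is false.
  w2 (successors {w0}): φ is false.
  w3 (successors {w2, w3}): φ is false.
  w4 (successors {w2}): φ is false.
  w5 (successors {w1, w7}): φ is false.
  w6 (successors {w0, w6, w7}): φ is false.
  w7 (successors {w5, w6}): φ is false.
For instance, at w7:
  At w7: <><><>r | (r | []r) is true, so ~(<><><>r | (r | []r)) is false.
    At w7: <><><>r is true, r | []r is false, so <><><>r | (r | []r) is true.
      At w7: <><><>r requires <><>r at some successor in {w5, w6}.
        <><>r holds at w5, so <><><>r is true at w7.
      At w7: r is false, []r is false, so r | []r is false.

No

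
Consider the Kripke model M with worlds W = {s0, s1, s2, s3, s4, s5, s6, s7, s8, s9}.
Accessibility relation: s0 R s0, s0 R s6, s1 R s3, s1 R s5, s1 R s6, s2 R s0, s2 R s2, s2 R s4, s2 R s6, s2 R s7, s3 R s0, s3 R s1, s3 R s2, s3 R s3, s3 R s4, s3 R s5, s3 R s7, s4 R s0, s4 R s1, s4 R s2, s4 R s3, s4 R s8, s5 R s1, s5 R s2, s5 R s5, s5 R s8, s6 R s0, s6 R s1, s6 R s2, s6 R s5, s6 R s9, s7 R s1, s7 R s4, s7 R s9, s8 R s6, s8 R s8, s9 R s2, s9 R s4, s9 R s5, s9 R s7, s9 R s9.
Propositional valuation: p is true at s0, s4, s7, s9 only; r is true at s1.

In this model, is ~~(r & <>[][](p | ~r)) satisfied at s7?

No

At s7: ~(r & <>[][](p | ~r)) is true, so ~~(r & <>[][](p | ~r)) is false.
  At s7: r & <>[][](p | ~r) is false, so ~(r & <>[][](p | ~r)) is true.
    At s7: r is false, <>[][](p | ~r) is false, so r & <>[][](p | ~r) is false.
      At s7: <>[][](p | ~r) requires [][](p | ~r) at some successor in {s1, s4, s9}.
        At s1: [][](p | ~r) is false.
        At s4: [][](p | ~r) is false.
        At s9: [][](p | ~r) is false.
      So <>[][](p | ~r) is false at s7.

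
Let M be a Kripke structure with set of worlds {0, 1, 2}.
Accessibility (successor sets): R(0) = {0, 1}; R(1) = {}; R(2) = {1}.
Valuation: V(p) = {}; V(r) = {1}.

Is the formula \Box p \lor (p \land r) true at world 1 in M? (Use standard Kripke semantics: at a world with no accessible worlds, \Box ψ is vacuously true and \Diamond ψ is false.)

Yes

At 1: \Box p is true, p \land r is false, so \Box p \lor (p \land r) is true.
  At 1: no accessible worlds, so \Box p holds vacuously.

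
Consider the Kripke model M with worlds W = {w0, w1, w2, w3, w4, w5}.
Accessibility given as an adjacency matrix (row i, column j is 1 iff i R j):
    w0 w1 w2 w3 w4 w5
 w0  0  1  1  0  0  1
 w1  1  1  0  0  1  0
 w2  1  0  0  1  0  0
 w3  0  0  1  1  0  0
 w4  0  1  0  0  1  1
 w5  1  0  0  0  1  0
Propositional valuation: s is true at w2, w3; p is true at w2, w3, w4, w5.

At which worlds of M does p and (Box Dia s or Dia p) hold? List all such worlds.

w2, w3, w4, w5

Let φ = p and (Box Dia s or Dia p). Evaluate φ at each world:
  w0 (successors {w1, w2, w5}): φ is false.
  w1 (successors {w0, w1, w4}): φ is false.
  w2 (successors {w0, w3}): φ is true.
  w3 (successors {w2, w3}): φ is true.
  w4 (successors {w1, w4, w5}): φ is true.
  w5 (successors {w0, w4}): φ is true.
For instance, at w0:
  At w0: p is false, Box Dia s or Dia p is true, so p and (Box Dia s or Dia p) is false.
    At w0: Box Dia s is false, Dia p is true, so Box Dia s or Dia p is true.
      At w0: Box Dia s requires Dia s at every successor {w1, w2, w5}.
        Dia s fails at w1, so Box Dia s is false at w0.
      At w0: Dia p requires p at some successor in {w1, w2, w5}.
        p holds at w2, so Dia p is true at w0.
Satisfying worlds: {w2, w3, w4, w5}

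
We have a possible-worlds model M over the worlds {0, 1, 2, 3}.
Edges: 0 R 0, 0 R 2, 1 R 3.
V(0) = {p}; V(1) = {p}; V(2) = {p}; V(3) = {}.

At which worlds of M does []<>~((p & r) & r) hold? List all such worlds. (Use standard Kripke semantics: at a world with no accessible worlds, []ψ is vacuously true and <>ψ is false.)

Let φ = []<>~((p & r) & r). Evaluate φ at each world:
  0 (successors {0, 2}): φ is false.
  1 (successors {3}): φ is false.
  2 (successors ∅): φ is true.
  3 (successors ∅): φ is true.
For instance, at 0:
  At 0: []<>~((p & r) & r) requires <>~((p & r) & r) at every successor {0, 2}.
    <>~((p & r) & r) fails at 2, so []<>~((p & r) & r) is false at 0.
      At 2: no accessible worlds, so <>~((p & r) & r) is false.
Satisfying worlds: {2, 3}

2, 3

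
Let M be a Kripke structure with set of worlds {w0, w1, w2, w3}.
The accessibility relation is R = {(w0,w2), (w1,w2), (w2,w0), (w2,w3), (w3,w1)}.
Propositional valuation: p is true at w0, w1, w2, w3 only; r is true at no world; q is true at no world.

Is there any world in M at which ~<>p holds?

No

Let φ = ~<>p. Evaluate φ at each world:
  w0 (successors {w2}): φ is false.
  w1 (successors {w2}): φ is false.
  w2 (successors {w0, w3}): φ is false.
  w3 (successors {w1}): φ is false.
For instance, at w1:
  At w1: <>p is true, so ~<>p is false.
    At w1: <>p requires p at some successor in {w2}.
      p holds at w2, so <>p is true at w1.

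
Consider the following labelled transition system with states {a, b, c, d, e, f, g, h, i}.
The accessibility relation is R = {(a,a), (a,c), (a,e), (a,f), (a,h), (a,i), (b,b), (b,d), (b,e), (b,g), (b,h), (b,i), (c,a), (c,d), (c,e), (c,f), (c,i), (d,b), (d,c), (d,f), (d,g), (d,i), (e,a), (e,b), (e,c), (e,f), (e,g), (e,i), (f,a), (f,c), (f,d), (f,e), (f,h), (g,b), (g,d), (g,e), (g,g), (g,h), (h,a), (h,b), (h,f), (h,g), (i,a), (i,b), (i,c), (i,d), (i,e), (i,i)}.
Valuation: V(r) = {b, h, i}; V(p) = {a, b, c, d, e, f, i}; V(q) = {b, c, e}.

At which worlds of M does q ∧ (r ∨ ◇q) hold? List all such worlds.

Let φ = q ∧ (r ∨ ◇q). Evaluate φ at each world:
  a (successors {a, c, e, f, h, i}): φ is false.
  b (successors {b, d, e, g, h, i}): φ is true.
  c (successors {a, d, e, f, i}): φ is true.
  d (successors {b, c, f, g, i}): φ is false.
  e (successors {a, b, c, f, g, i}): φ is true.
  f (successors {a, c, d, e, h}): φ is false.
  g (successors {b, d, e, g, h}): φ is false.
  h (successors {a, b, f, g}): φ is false.
  i (successors {a, b, c, d, e, i}): φ is false.
For instance, at d:
  At d: q is false, r ∨ ◇q is true, so q ∧ (r ∨ ◇q) is false.
    At d: r is false, ◇q is true, so r ∨ ◇q is true.
      At d: ◇q requires q at some successor in {b, c, f, g, i}.
        q holds at b, so ◇q is true at d.
Satisfying worlds: {b, c, e}

b, c, e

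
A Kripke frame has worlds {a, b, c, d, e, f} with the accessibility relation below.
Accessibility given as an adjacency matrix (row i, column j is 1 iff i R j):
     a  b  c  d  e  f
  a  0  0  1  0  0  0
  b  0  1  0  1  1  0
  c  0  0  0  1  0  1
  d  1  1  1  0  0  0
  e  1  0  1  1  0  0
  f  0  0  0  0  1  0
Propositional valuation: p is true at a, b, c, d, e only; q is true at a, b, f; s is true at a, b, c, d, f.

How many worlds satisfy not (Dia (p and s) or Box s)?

Let φ = not (Dia (p and s) or Box s). Evaluate φ at each world:
  a (successors {c}): φ is false.
  b (successors {b, d, e}): φ is false.
  c (successors {d, f}): φ is false.
  d (successors {a, b, c}): φ is false.
  e (successors {a, c, d}): φ is false.
  f (successors {e}): φ is true.
For instance, at d:
  At d: Dia (p and s) or Box s is true, so not (Dia (p and s) or Box s) is false.
    At d: Dia (p and s) is true, Box s is true, so Dia (p and s) or Box s is true.
      At d: Dia (p and s) requires p and s at some successor in {a, b, c}.
        p and s holds at a, so Dia (p and s) is true at d.
      At d: Box s requires s at every successor {a, b, c}.
        At a: s is true.
        At b: s is true.
        At c: s is true.
      So Box s is true at d.
Satisfying worlds: {f}

1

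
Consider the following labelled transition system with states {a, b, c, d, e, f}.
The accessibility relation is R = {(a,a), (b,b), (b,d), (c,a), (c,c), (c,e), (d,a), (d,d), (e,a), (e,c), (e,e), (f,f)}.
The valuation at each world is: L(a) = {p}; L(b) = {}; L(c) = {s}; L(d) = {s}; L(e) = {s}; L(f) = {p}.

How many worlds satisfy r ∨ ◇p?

5

Let φ = r ∨ ◇p. Evaluate φ at each world:
  a (successors {a}): φ is true.
  b (successors {b, d}): φ is false.
  c (successors {a, c, e}): φ is true.
  d (successors {a, d}): φ is true.
  e (successors {a, c, e}): φ is true.
  f (successors {f}): φ is true.
For instance, at c:
  At c: r is false, ◇p is true, so r ∨ ◇p is true.
    At c: ◇p requires p at some successor in {a, c, e}.
      p holds at a, so ◇p is true at c.
Satisfying worlds: {a, c, d, e, f}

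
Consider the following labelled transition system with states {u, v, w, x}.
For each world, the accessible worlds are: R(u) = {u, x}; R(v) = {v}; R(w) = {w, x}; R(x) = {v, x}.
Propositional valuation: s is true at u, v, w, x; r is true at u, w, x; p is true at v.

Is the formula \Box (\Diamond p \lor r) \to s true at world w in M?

Yes

At w: \Box (\Diamond p \lor r) is true, s is true, so \Box (\Diamond p \lor r) \to s is true.
  At w: \Box (\Diamond p \lor r) requires \Diamond p \lor r at every successor {w, x}.
      At w: \Diamond p is false, r is true, so \Diamond p \lor r is true.
      At x: \Diamond p is true, r is true, so \Diamond p \lor r is true.
  So \Box (\Diamond p \lor r) is true at w.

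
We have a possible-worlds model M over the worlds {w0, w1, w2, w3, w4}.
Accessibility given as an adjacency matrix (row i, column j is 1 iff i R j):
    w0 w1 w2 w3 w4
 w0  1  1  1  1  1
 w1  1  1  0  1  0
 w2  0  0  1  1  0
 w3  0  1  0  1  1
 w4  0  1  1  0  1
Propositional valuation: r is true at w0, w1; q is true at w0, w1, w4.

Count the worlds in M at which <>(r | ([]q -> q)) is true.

Let φ = <>(r | ([]q -> q)). Evaluate φ at each world:
  w0 (successors {w0, w1, w2, w3, w4}): φ is true.
  w1 (successors {w0, w1, w3}): φ is true.
  w2 (successors {w2, w3}): φ is true.
  w3 (successors {w1, w3, w4}): φ is true.
  w4 (successors {w1, w2, w4}): φ is true.
For instance, at w3:
  At w3: <>(r | ([]q -> q)) requires r | ([]q -> q) at some successor in {w1, w3, w4}.
    r | ([]q -> q) holds at w1, so <>(r | ([]q -> q)) is true at w3.
      At w1: r is true, []q -> q is true, so r | ([]q -> q) is true.
Satisfying worlds: {w0, w1, w2, w3, w4}

5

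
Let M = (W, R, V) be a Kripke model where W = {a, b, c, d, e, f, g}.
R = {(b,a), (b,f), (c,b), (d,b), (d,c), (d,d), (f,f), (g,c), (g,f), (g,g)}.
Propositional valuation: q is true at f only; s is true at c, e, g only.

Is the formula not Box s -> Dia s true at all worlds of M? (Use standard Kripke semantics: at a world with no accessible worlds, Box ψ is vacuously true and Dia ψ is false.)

Let φ = not Box s -> Dia s. Evaluate φ at each world:
  a (successors ∅): φ is true.
  b (successors {a, f}): φ is false.
  c (successors {b}): φ is false.
  d (successors {b, c, d}): φ is true.
  e (successors ∅): φ is true.
  f (successors {f}): φ is false.
  g (successors {c, f, g}): φ is true.
Detail at b (counterexample):
  At b: not Box s is true, Dia s is false, so not Box s -> Dia s is false.
    At b: Box s is false, so not Box s is true.
      At b: Box s requires s at every successor {a, f}.
        s fails at a, so Box s is false at b.
    At b: Dia s requires s at some successor in {a, f}.
      At a: s is false.
      At f: s is false.
    So Dia s is false at b.

No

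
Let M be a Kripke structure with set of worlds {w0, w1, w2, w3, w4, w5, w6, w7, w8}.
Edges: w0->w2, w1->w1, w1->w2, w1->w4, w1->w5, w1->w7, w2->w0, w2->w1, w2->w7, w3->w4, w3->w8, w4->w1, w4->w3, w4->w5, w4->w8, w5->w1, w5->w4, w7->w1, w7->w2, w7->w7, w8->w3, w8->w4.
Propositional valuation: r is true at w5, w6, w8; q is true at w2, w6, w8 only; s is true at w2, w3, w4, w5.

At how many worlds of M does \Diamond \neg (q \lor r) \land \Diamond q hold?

4

Let φ = \Diamond \neg (q \lor r) \land \Diamond q. Evaluate φ at each world:
  w0 (successors {w2}): φ is false.
  w1 (successors {w1, w2, w4, w5, w7}): φ is true.
  w2 (successors {w0, w1, w7}): φ is false.
  w3 (successors {w4, w8}): φ is true.
  w4 (successors {w1, w3, w5, w8}): φ is true.
  w5 (successors {w1, w4}): φ is false.
  w6 (successors ∅): φ is false.
  w7 (successors {w1, w2, w7}): φ is true.
  w8 (successors {w3, w4}): φ is false.
For instance, at w7:
  At w7: \Diamond \neg (q \lor r) is true, \Diamond q is true, so \Diamond \neg (q \lor r) \land \Diamond q is true.
    At w7: \Diamond \neg (q \lor r) requires \neg (q \lor r) at some successor in {w1, w2, w7}.
      \neg (q \lor r) holds at w1, so \Diamond \neg (q \lor r) is true at w7.
    At w7: \Diamond q requires q at some successor in {w1, w2, w7}.
      q holds at w2, so \Diamond q is true at w7.
Satisfying worlds: {w1, w3, w4, w7}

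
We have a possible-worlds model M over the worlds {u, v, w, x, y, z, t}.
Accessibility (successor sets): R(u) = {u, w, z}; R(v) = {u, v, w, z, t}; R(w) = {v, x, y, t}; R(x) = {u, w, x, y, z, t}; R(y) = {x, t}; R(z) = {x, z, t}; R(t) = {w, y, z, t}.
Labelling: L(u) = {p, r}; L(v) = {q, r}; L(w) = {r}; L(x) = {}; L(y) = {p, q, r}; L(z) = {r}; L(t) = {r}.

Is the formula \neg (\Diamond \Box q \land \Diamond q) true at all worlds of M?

Yes

Recall that \Box ψ holds at a world iff ψ holds at every accessible world, and \Diamond ψ holds iff ψ holds at some accessible world.
Let φ = \neg (\Diamond \Box q \land \Diamond q). Evaluate φ at each world:
  u (successors {u, w, z}): φ is true.
  v (successors {u, v, w, z, t}): φ is true.
  w (successors {v, x, y, t}): φ is true.
  x (successors {u, w, x, y, z, t}): φ is true.
  y (successors {x, t}): φ is true.
  z (successors {x, z, t}): φ is true.
  t (successors {w, y, z, t}): φ is true.
For instance, at u:
  At u: \Diamond \Box q \land \Diamond q is false, so \neg (\Diamond \Box q \land \Diamond q) is true.
    At u: \Diamond \Box q is false, \Diamond q is false, so \Diamond \Box q \land \Diamond q is false.
      At u: \Diamond \Box q requires \Box q at some successor in {u, w, z}.
        At u: \Box q is false.
        At w: \Box q is false.
        At z: \Box q is false.
      So \Diamond \Box q is false at u.
      At u: \Diamond q requires q at some successor in {u, w, z}.
        At u: q is false.
        At w: q is false.
        At z: q is false.
      So \Diamond q is false at u.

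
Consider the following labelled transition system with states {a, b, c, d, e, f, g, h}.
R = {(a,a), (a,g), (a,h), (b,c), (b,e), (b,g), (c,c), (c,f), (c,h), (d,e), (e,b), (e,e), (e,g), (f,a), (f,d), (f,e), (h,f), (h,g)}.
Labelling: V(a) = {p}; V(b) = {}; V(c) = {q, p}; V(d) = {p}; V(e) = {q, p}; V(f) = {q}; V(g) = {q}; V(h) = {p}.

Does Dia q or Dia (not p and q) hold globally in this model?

Let φ = Dia q or Dia (not p and q). Evaluate φ at each world:
  a (successors {a, g, h}): φ is true.
  b (successors {c, e, g}): φ is true.
  c (successors {c, f, h}): φ is true.
  d (successors {e}): φ is true.
  e (successors {b, e, g}): φ is true.
  f (successors {a, d, e}): φ is true.
  g (successors ∅): φ is false.
  h (successors {f, g}): φ is true.
Detail at g (counterexample):
  At g: Dia q is false, Dia (not p and q) is false, so Dia q or Dia (not p and q) is false.
    At g: no accessible worlds, so Dia q is false.
    At g: no accessible worlds, so Dia (not p and q) is false.

No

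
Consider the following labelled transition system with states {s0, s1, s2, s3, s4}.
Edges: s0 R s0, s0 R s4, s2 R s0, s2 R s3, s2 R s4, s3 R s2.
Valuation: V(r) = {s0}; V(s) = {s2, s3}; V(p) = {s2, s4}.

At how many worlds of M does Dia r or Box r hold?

Let φ = Dia r or Box r. Evaluate φ at each world:
  s0 (successors {s0, s4}): φ is true.
  s1 (successors ∅): φ is true.
  s2 (successors {s0, s3, s4}): φ is true.
  s3 (successors {s2}): φ is false.
  s4 (successors ∅): φ is true.
For instance, at s3:
  At s3: Dia r is false, Box r is false, so Dia r or Box r is false.
    At s3: Dia r requires r at some successor in {s2}.
      At s2: r is false.
    So Dia r is false at s3.
    At s3: Box r requires r at every successor {s2}.
      r fails at s2, so Box r is false at s3.
Satisfying worlds: {s0, s1, s2, s4}

4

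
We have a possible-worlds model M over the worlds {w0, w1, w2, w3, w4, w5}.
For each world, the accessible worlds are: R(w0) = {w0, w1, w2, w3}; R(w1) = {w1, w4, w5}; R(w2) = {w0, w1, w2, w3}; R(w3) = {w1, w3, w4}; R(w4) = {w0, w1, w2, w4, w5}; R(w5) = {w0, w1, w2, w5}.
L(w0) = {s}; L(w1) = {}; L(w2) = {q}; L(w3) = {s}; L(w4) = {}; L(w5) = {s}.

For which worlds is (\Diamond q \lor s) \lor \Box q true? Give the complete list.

w0, w2, w3, w4, w5

Recall that \Box ψ holds at a world iff ψ holds at every accessible world, and \Diamond ψ holds iff ψ holds at some accessible world.
Let φ = (\Diamond q \lor s) \lor \Box q. Evaluate φ at each world:
  w0 (successors {w0, w1, w2, w3}): φ is true.
  w1 (successors {w1, w4, w5}): φ is false.
  w2 (successors {w0, w1, w2, w3}): φ is true.
  w3 (successors {w1, w3, w4}): φ is true.
  w4 (successors {w0, w1, w2, w4, w5}): φ is true.
  w5 (successors {w0, w1, w2, w5}): φ is true.
For instance, at w4:
  At w4: \Diamond q \lor s is true, \Box q is false, so (\Diamond q \lor s) \lor \Box q is true.
    At w4: \Diamond q is true, s is false, so \Diamond q \lor s is true.
      At w4: \Diamond q requires q at some successor in {w0, w1, w2, w4, w5}.
        q holds at w2, so \Diamond q is true at w4.
    At w4: \Box q requires q at every successor {w0, w1, w2, w4, w5}.
      q fails at w0, so \Box q is false at w4.
Satisfying worlds: {w0, w2, w3, w4, w5}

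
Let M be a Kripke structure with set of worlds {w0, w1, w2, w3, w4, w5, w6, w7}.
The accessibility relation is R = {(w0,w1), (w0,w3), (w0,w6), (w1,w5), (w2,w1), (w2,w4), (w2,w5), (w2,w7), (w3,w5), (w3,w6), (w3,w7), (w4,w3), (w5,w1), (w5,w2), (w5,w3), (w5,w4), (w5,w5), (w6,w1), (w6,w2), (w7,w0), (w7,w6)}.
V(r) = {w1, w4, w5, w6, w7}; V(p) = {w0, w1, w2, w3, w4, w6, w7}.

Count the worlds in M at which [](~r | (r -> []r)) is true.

Recall that []ψ holds at a world iff ψ holds at every accessible world, and <>ψ holds iff ψ holds at some accessible world.
Let φ = [](~r | (r -> []r)). Evaluate φ at each world:
  w0 (successors {w1, w3, w6}): φ is false.
  w1 (successors {w5}): φ is false.
  w2 (successors {w1, w4, w5, w7}): φ is false.
  w3 (successors {w5, w6, w7}): φ is false.
  w4 (successors {w3}): φ is true.
  w5 (successors {w1, w2, w3, w4, w5}): φ is false.
  w6 (successors {w1, w2}): φ is true.
  w7 (successors {w0, w6}): φ is false.
For instance, at w0:
  At w0: [](~r | (r -> []r)) requires ~r | (r -> []r) at every successor {w1, w3, w6}.
    ~r | (r -> []r) fails at w6, so [](~r | (r -> []r)) is false at w0.
      At w6: ~r is false, r -> []r is false, so ~r | (r -> []r) is false.
Satisfying worlds: {w4, w6}

2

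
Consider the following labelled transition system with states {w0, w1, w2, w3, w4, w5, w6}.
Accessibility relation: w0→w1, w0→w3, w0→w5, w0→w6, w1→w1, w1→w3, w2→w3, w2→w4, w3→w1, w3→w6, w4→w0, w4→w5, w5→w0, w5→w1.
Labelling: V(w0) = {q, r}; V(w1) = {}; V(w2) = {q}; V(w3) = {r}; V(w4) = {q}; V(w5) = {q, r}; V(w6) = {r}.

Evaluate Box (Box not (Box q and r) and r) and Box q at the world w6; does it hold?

Yes

At w6: Box (Box not (Box q and r) and r) is true, Box q is true, so Box (Box not (Box q and r) and r) and Box q is true.
  At w6: no accessible worlds, so Box (Box not (Box q and r) and r) holds vacuously.
  At w6: no accessible worlds, so Box q holds vacuously.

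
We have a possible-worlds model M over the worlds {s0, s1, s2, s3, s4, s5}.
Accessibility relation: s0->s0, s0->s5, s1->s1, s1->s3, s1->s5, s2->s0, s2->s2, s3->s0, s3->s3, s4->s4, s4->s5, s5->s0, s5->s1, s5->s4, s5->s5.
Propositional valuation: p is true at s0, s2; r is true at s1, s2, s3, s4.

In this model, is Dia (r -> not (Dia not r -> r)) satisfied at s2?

At s2: Dia (r -> not (Dia not r -> r)) requires r -> not (Dia not r -> r) at some successor in {s0, s2}.
  r -> not (Dia not r -> r) holds at s0, so Dia (r -> not (Dia not r -> r)) is true at s2.
    At s0: r is false, not (Dia not r -> r) is true, so r -> not (Dia not r -> r) is true.
      At s0: Dia not r -> r is false, so not (Dia not r -> r) is true.

Yes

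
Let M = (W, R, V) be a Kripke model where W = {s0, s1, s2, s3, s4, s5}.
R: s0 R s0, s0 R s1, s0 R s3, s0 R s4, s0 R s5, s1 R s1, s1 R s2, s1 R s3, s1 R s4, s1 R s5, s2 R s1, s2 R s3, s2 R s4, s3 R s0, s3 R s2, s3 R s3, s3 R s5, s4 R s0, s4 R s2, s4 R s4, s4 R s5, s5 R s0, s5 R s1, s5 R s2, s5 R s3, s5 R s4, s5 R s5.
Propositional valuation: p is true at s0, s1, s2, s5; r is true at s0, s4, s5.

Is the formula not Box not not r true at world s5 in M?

Yes

Recall that Box ψ holds at a world iff ψ holds at every accessible world, and Dia ψ holds iff ψ holds at some accessible world.
At s5: Box not not r is false, so not Box not not r is true.
  At s5: Box not not r requires not not r at every successor {s0, s1, s2, s3, s4, s5}.
    not not r fails at s1, so Box not not r is false at s5.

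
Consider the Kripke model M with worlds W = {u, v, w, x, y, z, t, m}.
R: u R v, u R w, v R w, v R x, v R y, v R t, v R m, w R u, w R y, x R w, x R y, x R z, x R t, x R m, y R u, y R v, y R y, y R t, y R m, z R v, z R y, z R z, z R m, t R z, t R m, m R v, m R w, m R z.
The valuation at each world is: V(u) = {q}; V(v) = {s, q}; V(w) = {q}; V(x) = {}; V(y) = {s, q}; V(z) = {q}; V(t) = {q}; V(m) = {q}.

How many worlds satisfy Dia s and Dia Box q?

Let φ = Dia s and Dia Box q. Evaluate φ at each world:
  u (successors {v, w}): φ is true.
  v (successors {w, x, y, t, m}): φ is true.
  w (successors {u, y}): φ is true.
  x (successors {w, y, z, t, m}): φ is true.
  y (successors {u, v, y, t, m}): φ is true.
  z (successors {v, y, z, m}): φ is true.
  t (successors {z, m}): φ is false.
  m (successors {v, w, z}): φ is true.
For instance, at z:
  At z: Dia s is true, Dia Box q is true, so Dia s and Dia Box q is true.
    At z: Dia s requires s at some successor in {v, y, z, m}.
      s holds at v, so Dia s is true at z.
    At z: Dia Box q requires Box q at some successor in {v, y, z, m}.
      Box q holds at y, so Dia Box q is true at z.
Satisfying worlds: {u, v, w, x, y, z, m}

7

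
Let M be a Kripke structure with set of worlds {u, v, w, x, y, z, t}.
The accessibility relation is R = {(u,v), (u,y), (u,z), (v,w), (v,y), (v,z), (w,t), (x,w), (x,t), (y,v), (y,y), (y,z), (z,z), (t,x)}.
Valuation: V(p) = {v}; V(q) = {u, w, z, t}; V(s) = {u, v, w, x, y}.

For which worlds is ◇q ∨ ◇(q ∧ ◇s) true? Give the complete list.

Recall that ◇ψ holds at a world iff ψ holds at some accessible world.
Let φ = ◇q ∨ ◇(q ∧ ◇s). Evaluate φ at each world:
  u (successors {v, y, z}): φ is true.
  v (successors {w, y, z}): φ is true.
  w (successors {t}): φ is true.
  x (successors {w, t}): φ is true.
  y (successors {v, y, z}): φ is true.
  z (successors {z}): φ is true.
  t (successors {x}): φ is false.
For instance, at v:
  At v: ◇q is true, ◇(q ∧ ◇s) is false, so ◇q ∨ ◇(q ∧ ◇s) is true.
    At v: ◇q requires q at some successor in {w, y, z}.
      q holds at w, so ◇q is true at v.
    At v: ◇(q ∧ ◇s) requires q ∧ ◇s at some successor in {w, y, z}.
      At w: q ∧ ◇s is false.
      At y: q ∧ ◇s is false.
      At z: q ∧ ◇s is false.
    So ◇(q ∧ ◇s) is false at v.
Satisfying worlds: {u, v, w, x, y, z}

u, v, w, x, y, z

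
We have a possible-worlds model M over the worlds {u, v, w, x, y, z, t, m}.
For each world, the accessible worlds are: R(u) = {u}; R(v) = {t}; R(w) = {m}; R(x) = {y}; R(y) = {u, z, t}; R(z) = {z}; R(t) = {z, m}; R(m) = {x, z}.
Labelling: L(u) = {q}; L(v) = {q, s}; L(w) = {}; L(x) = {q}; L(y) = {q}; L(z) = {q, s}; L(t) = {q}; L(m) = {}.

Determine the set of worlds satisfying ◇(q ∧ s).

y, z, t, m

Recall that ◇ψ holds at a world iff ψ holds at some accessible world.
Let φ = ◇(q ∧ s). Evaluate φ at each world:
  u (successors {u}): φ is false.
  v (successors {t}): φ is false.
  w (successors {m}): φ is false.
  x (successors {y}): φ is false.
  y (successors {u, z, t}): φ is true.
  z (successors {z}): φ is true.
  t (successors {z, m}): φ is true.
  m (successors {x, z}): φ is true.
For instance, at y:
  At y: ◇(q ∧ s) requires q ∧ s at some successor in {u, z, t}.
    q ∧ s holds at z, so ◇(q ∧ s) is true at y.
Satisfying worlds: {y, z, t, m}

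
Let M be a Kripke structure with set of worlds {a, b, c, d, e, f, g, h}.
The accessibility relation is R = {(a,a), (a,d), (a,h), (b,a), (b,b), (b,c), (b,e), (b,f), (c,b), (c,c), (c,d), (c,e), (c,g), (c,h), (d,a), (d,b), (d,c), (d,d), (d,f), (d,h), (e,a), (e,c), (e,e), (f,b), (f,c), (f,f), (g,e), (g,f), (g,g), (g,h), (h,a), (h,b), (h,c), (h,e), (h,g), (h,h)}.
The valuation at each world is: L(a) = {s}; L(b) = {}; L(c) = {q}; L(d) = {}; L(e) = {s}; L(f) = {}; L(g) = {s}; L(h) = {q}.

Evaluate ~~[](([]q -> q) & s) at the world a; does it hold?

No

At a: ~[](([]q -> q) & s) is true, so ~~[](([]q -> q) & s) is false.
  At a: [](([]q -> q) & s) is false, so ~[](([]q -> q) & s) is true.
    At a: [](([]q -> q) & s) requires ([]q -> q) & s at every successor {a, d, h}.
      ([]q -> q) & s fails at d, so [](([]q -> q) & s) is false at a.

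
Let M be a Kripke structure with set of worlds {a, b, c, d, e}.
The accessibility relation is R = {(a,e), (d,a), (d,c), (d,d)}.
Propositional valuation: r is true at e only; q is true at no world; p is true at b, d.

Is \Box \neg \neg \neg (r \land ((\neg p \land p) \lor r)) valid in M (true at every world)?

No

Let φ = \Box \neg \neg \neg (r \land ((\neg p \land p) \lor r)). Evaluate φ at each world:
  a (successors {e}): φ is false.
  b (successors ∅): φ is true.
  c (successors ∅): φ is true.
  d (successors {a, c, d}): φ is true.
  e (successors ∅): φ is true.
Detail at a (counterexample):
  At a: \Box \neg \neg \neg (r \land ((\neg p \land p) \lor r)) requires \neg \neg \neg (r \land ((\neg p \land p) \lor r)) at every successor {e}.
    \neg \neg \neg (r \land ((\neg p \land p) \lor r)) fails at e, so \Box \neg \neg \neg (r \land ((\neg p \land p) \lor r)) is false at a.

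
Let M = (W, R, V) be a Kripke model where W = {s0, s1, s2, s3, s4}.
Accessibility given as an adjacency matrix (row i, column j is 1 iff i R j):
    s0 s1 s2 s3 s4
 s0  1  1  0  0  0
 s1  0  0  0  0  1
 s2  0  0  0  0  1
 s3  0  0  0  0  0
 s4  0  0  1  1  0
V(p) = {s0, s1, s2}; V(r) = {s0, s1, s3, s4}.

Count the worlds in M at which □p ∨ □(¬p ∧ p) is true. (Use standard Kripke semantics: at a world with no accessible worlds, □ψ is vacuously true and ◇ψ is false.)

Let φ = □p ∨ □(¬p ∧ p). Evaluate φ at each world:
  s0 (successors {s0, s1}): φ is true.
  s1 (successors {s4}): φ is false.
  s2 (successors {s4}): φ is false.
  s3 (successors ∅): φ is true.
  s4 (successors {s2, s3}): φ is false.
For instance, at s0:
  At s0: □p is true, □(¬p ∧ p) is false, so □p ∨ □(¬p ∧ p) is true.
    At s0: □p requires p at every successor {s0, s1}.
      At s0: p is true.
      At s1: p is true.
    So □p is true at s0.
    At s0: □(¬p ∧ p) requires ¬p ∧ p at every successor {s0, s1}.
      ¬p ∧ p fails at s0, so □(¬p ∧ p) is false at s0.
Satisfying worlds: {s0, s3}

2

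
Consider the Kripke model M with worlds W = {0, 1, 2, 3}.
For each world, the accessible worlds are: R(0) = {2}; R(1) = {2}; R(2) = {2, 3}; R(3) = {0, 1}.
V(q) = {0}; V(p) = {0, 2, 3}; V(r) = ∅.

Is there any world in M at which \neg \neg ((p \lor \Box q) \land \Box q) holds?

Recall that \Box ψ holds at a world iff ψ holds at every accessible world, and \Diamond ψ holds iff ψ holds at some accessible world.
Let φ = \neg \neg ((p \lor \Box q) \land \Box q). Evaluate φ at each world:
  0 (successors {2}): φ is false.
  1 (successors {2}): φ is false.
  2 (successors {2, 3}): φ is false.
  3 (successors {0, 1}): φ is false.
For instance, at 3:
  At 3: \neg ((p \lor \Box q) \land \Box q) is true, so \neg \neg ((p \lor \Box q) \land \Box q) is false.
    At 3: (p \lor \Box q) \land \Box q is false, so \neg ((p \lor \Box q) \land \Box q) is true.
      At 3: p \lor \Box q is true, \Box q is false, so (p \lor \Box q) \land \Box q is false.

No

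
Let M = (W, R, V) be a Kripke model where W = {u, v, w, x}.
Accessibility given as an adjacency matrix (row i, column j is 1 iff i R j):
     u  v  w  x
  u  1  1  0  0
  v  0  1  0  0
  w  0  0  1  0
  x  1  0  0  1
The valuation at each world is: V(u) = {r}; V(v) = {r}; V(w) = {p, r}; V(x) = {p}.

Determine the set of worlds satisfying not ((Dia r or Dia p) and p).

u, v

Let φ = not ((Dia r or Dia p) and p). Evaluate φ at each world:
  u (successors {u, v}): φ is true.
  v (successors {v}): φ is true.
  w (successors {w}): φ is false.
  x (successors {u, x}): φ is false.
For instance, at x:
  At x: (Dia r or Dia p) and p is true, so not ((Dia r or Dia p) and p) is false.
    At x: Dia r or Dia p is true, p is true, so (Dia r or Dia p) and p is true.
      At x: Dia r is true, Dia p is true, so Dia r or Dia p is true.
Satisfying worlds: {u, v}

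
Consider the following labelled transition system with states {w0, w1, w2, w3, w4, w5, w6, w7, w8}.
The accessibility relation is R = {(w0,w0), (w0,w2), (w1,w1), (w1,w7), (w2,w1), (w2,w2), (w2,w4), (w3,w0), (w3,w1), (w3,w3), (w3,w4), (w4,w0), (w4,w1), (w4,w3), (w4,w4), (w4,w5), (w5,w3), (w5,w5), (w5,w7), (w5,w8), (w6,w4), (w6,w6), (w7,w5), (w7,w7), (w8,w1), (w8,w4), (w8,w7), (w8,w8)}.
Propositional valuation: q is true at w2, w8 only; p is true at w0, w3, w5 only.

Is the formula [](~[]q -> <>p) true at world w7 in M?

At w7: [](~[]q -> <>p) requires ~[]q -> <>p at every successor {w5, w7}.
    At w5: ~[]q is true, <>p is true, so ~[]q -> <>p is true.
      At w5: []q is false, so ~[]q is true.
      At w5: <>p requires p at some successor in {w3, w5, w7, w8}.
        p holds at w3, so <>p is true at w5.
    At w7: ~[]q is true, <>p is true, so ~[]q -> <>p is true.
      At w7: []q is false, so ~[]q is true.
      At w7: <>p requires p at some successor in {w5, w7}.
        p holds at w5, so <>p is true at w7.
So [](~[]q -> <>p) is true at w7.

Yes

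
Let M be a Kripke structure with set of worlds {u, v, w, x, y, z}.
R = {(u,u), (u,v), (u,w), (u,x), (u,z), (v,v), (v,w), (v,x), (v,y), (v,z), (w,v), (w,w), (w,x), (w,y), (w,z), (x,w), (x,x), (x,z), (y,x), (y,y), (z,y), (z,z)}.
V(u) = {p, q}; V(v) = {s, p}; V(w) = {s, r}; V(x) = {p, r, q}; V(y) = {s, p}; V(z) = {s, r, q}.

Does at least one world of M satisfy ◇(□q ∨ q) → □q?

No

Let φ = ◇(□q ∨ q) → □q. Evaluate φ at each world:
  u (successors {u, v, w, x, z}): φ is false.
  v (successors {v, w, x, y, z}): φ is false.
  w (successors {v, w, x, y, z}): φ is false.
  x (successors {w, x, z}): φ is false.
  y (successors {x, y}): φ is false.
  z (successors {y, z}): φ is false.
For instance, at v:
  At v: ◇(□q ∨ q) is true, □q is false, so ◇(□q ∨ q) → □q is false.
    At v: ◇(□q ∨ q) requires □q ∨ q at some successor in {v, w, x, y, z}.
      □q ∨ q holds at x, so ◇(□q ∨ q) is true at v.
    At v: □q requires q at every successor {v, w, x, y, z}.
      q fails at v, so □q is false at v.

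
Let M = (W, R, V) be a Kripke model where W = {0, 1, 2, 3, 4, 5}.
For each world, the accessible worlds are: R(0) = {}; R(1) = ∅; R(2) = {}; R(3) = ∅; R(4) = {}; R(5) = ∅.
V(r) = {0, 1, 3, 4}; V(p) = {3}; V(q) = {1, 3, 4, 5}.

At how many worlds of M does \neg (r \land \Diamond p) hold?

6

Let φ = \neg (r \land \Diamond p). Evaluate φ at each world:
  0 (successors ∅): φ is true.
  1 (successors ∅): φ is true.
  2 (successors ∅): φ is true.
  3 (successors ∅): φ is true.
  4 (successors ∅): φ is true.
  5 (successors ∅): φ is true.
For instance, at 4:
  At 4: r \land \Diamond p is false, so \neg (r \land \Diamond p) is true.
    At 4: r is true, \Diamond p is false, so r \land \Diamond p is false.
      At 4: no accessible worlds, so \Diamond p is false.
Satisfying worlds: {0, 1, 2, 3, 4, 5}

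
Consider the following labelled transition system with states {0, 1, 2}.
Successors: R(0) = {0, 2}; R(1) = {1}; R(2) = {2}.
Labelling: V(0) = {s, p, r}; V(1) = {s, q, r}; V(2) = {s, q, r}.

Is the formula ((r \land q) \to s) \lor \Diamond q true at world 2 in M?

Recall that \Diamond ψ holds at a world iff ψ holds at some accessible world.
At 2: (r \land q) \to s is true, \Diamond q is true, so ((r \land q) \to s) \lor \Diamond q is true.
  At 2: \Diamond q requires q at some successor in {2}.
    q holds at 2, so \Diamond q is true at 2.

Yes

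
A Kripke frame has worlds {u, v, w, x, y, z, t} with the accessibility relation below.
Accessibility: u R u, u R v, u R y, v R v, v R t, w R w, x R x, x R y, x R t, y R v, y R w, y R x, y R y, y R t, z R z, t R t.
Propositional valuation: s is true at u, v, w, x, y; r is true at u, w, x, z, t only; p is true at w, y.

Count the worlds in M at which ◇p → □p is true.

Recall that □ψ holds at a world iff ψ holds at every accessible world, and ◇ψ holds iff ψ holds at some accessible world.
Let φ = ◇p → □p. Evaluate φ at each world:
  u (successors {u, v, y}): φ is false.
  v (successors {v, t}): φ is true.
  w (successors {w}): φ is true.
  x (successors {x, y, t}): φ is false.
  y (successors {v, w, x, y, t}): φ is false.
  z (successors {z}): φ is true.
  t (successors {t}): φ is true.
For instance, at v:
  At v: ◇p is false, □p is false, so ◇p → □p is true.
    At v: ◇p requires p at some successor in {v, t}.
      At v: p is false.
      At t: p is false.
    So ◇p is false at v.
    At v: □p requires p at every successor {v, t}.
      p fails at v, so □p is false at v.
Satisfying worlds: {v, w, z, t}

4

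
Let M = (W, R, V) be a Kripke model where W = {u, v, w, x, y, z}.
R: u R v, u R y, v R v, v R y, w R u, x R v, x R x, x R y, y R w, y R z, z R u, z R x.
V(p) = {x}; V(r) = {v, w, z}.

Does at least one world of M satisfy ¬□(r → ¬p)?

No

Recall that □ψ holds at a world iff ψ holds at every accessible world, and ◇ψ holds iff ψ holds at some accessible world.
Let φ = ¬□(r → ¬p). Evaluate φ at each world:
  u (successors {v, y}): φ is false.
  v (successors {v, y}): φ is false.
  w (successors {u}): φ is false.
  x (successors {v, x, y}): φ is false.
  y (successors {w, z}): φ is false.
  z (successors {u, x}): φ is false.
For instance, at v:
  At v: □(r → ¬p) is true, so ¬□(r → ¬p) is false.
    At v: □(r → ¬p) requires r → ¬p at every successor {v, y}.
      At v: r → ¬p is true.
      At y: r → ¬p is true.
    So □(r → ¬p) is true at v.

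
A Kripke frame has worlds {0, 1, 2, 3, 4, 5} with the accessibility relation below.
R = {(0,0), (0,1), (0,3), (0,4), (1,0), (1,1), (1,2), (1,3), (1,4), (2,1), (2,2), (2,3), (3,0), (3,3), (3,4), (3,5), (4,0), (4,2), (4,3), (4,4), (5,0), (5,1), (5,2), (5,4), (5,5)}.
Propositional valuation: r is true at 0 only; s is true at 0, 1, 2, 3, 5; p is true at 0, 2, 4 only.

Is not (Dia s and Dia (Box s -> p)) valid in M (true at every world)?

No

Let φ = not (Dia s and Dia (Box s -> p)). Evaluate φ at each world:
  0 (successors {0, 1, 3, 4}): φ is false.
  1 (successors {0, 1, 2, 3, 4}): φ is false.
  2 (successors {1, 2, 3}): φ is false.
  3 (successors {0, 3, 4, 5}): φ is false.
  4 (successors {0, 2, 3, 4}): φ is false.
  5 (successors {0, 1, 2, 4, 5}): φ is false.
Detail at 0 (counterexample):
  At 0: Dia s and Dia (Box s -> p) is true, so not (Dia s and Dia (Box s -> p)) is false.
    At 0: Dia s is true, Dia (Box s -> p) is true, so Dia s and Dia (Box s -> p) is true.
      At 0: Dia s requires s at some successor in {0, 1, 3, 4}.
        s holds at 0, so Dia s is true at 0.
      At 0: Dia (Box s -> p) requires Box s -> p at some successor in {0, 1, 3, 4}.
        Box s -> p holds at 0, so Dia (Box s -> p) is true at 0.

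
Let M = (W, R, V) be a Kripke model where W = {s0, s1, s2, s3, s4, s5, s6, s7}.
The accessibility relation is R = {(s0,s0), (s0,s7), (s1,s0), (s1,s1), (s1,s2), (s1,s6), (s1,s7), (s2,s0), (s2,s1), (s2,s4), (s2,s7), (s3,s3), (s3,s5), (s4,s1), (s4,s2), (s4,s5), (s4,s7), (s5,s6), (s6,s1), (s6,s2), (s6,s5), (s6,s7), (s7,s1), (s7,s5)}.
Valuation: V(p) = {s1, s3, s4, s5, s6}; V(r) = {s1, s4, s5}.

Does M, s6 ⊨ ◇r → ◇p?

At s6: ◇r is true, ◇p is true, so ◇r → ◇p is true.
  At s6: ◇r requires r at some successor in {s1, s2, s5, s7}.
    r holds at s1, so ◇r is true at s6.
  At s6: ◇p requires p at some successor in {s1, s2, s5, s7}.
    p holds at s1, so ◇p is true at s6.

Yes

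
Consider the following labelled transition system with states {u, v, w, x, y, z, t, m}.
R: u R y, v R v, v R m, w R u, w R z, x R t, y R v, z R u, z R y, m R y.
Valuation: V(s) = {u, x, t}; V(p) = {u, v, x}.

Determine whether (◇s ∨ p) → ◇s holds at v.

No

At v: ◇s ∨ p is true, ◇s is false, so (◇s ∨ p) → ◇s is false.
  At v: ◇s is false, p is true, so ◇s ∨ p is true.
    At v: ◇s requires s at some successor in {v, m}.
      At v: s is false.
      At m: s is false.
    So ◇s is false at v.
  At v: ◇s requires s at some successor in {v, m}.
    At v: s is false.
    At m: s is false.
  So ◇s is false at v.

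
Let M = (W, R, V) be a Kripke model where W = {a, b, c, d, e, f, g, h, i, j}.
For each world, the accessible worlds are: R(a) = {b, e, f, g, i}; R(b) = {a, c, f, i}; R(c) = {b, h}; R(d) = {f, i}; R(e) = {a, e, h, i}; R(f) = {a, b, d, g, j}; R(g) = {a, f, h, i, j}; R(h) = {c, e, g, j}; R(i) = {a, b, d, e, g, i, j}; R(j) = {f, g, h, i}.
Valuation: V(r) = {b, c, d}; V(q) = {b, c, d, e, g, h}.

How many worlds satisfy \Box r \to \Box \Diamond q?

10

Let φ = \Box r \to \Box \Diamond q. Evaluate φ at each world:
  a (successors {b, e, f, g, i}): φ is true.
  b (successors {a, c, f, i}): φ is true.
  c (successors {b, h}): φ is true.
  d (successors {f, i}): φ is true.
  e (successors {a, e, h, i}): φ is true.
  f (successors {a, b, d, g, j}): φ is true.
  g (successors {a, f, h, i, j}): φ is true.
  h (successors {c, e, g, j}): φ is true.
  i (successors {a, b, d, e, g, i, j}): φ is true.
  j (successors {f, g, h, i}): φ is true.
For instance, at j:
  At j: \Box r is false, \Box \Diamond q is true, so \Box r \to \Box \Diamond q is true.
    At j: \Box r requires r at every successor {f, g, h, i}.
      r fails at f, so \Box r is false at j.
    At j: \Box \Diamond q requires \Diamond q at every successor {f, g, h, i}.
      At f: \Diamond q is true.
      At g: \Diamond q is true.
      At h: \Diamond q is true.
      At i: \Diamond q is true.
    So \Box \Diamond q is true at j.
Satisfying worlds: {a, b, c, d, e, f, g, h, i, j}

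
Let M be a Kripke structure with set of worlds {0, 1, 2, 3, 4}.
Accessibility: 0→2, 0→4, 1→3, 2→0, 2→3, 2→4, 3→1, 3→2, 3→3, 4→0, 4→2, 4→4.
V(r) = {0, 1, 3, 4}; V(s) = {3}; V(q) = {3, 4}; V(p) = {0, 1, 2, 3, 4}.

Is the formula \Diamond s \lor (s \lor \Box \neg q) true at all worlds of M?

Let φ = \Diamond s \lor (s \lor \Box \neg q). Evaluate φ at each world:
  0 (successors {2, 4}): φ is false.
  1 (successors {3}): φ is true.
  2 (successors {0, 3, 4}): φ is true.
  3 (successors {1, 2, 3}): φ is true.
  4 (successors {0, 2, 4}): φ is false.
Detail at 0 (counterexample):
  At 0: \Diamond s is false, s \lor \Box \neg q is false, so \Diamond s \lor (s \lor \Box \neg q) is false.
    At 0: \Diamond s requires s at some successor in {2, 4}.
      At 2: s is false.
      At 4: s is false.
    So \Diamond s is false at 0.
    At 0: s is false, \Box \neg q is false, so s \lor \Box \neg q is false.
      At 0: \Box \neg q requires \neg q at every successor {2, 4}.
        \neg q fails at 4, so \Box \neg q is false at 0.

No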